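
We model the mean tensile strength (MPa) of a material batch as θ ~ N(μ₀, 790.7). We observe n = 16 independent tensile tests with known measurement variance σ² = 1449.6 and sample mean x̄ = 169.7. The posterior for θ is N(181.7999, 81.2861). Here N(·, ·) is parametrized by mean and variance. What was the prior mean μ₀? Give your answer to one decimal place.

μ₀ = 287.4

The posterior mean is a precision-weighted average: μ_n = (τ₀μ₀ + τ_data·x̄)/(τ₀+τ_data), with τ₀=1/σ₀² and τ_data=n/σ².
Here τ₀ = 1/790.7 = 0.001265 and τ_data = 16/1449.6 = 0.011038, so τ_n = 0.012303.
Rearranging for μ₀: μ₀ = (μ_n·τ_n − τ_data·x̄)/τ₀ = (181.7999·0.012303 − 0.011038·169.7) / 0.001265 = 0.363536/0.001265 ≈ 287.4.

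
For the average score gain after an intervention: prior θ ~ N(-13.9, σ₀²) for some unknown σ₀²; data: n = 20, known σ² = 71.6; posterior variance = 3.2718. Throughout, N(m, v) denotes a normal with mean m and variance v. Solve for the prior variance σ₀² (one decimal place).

For the Normal–Normal model with known σ², precisions add: τ_n = τ₀ + n/σ².
So 1/σ₀² = 1/3.2718 − 20/71.6 = 0.305642 − 0.279330 = 0.026312.
Hence σ₀² = 1/0.026312 ≈ 38.0.

σ₀² = 38.0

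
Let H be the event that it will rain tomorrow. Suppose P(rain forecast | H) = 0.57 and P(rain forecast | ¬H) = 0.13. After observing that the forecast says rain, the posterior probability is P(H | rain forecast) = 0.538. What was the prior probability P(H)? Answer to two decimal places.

P(H) = 0.21

In odds form, posterior odds = prior odds × likelihood ratio, so prior odds = posterior odds ÷ LR.
Posterior odds = 0.538/(1−0.538) = 1.1645. LR = 0.57/0.13 = 4.3846.
Prior odds = 1.1645/4.3846 = 0.2656, so P(H) = 0.2656/(1+0.2656) ≈ 0.21.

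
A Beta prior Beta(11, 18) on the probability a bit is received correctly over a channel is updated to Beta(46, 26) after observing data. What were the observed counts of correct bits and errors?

Under Beta–binomial conjugacy the posterior parameters are (a+s, b+f).
So s = 46 − 11 = 35 and f = 26 − 18 = 8.

35 correct bits and 8 errors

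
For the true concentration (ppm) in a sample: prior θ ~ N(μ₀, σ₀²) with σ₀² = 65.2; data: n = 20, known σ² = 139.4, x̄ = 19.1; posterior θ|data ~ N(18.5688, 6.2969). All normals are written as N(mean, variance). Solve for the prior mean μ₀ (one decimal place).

The posterior mean is a precision-weighted average: μ_n = (τ₀μ₀ + τ_data·x̄)/(τ₀+τ_data), with τ₀=1/σ₀² and τ_data=n/σ².
Here τ₀ = 1/65.2 = 0.015337 and τ_data = 20/139.4 = 0.143472, so τ_n = 0.158809.
Rearranging for μ₀: μ₀ = (μ_n·τ_n − τ_data·x̄)/τ₀ = (18.5688·0.158809 − 0.143472·19.1) / 0.015337 = 0.208577/0.015337 ≈ 13.6.

μ₀ = 13.6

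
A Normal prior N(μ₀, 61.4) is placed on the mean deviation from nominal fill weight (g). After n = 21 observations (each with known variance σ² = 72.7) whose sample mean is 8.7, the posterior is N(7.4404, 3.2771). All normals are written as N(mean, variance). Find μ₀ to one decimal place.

μ₀ = -14.9

The posterior mean is a precision-weighted average: μ_n = (τ₀μ₀ + τ_data·x̄)/(τ₀+τ_data), with τ₀=1/σ₀² and τ_data=n/σ².
Here τ₀ = 1/61.4 = 0.016287 and τ_data = 21/72.7 = 0.288858, so τ_n = 0.305145.
Rearranging for μ₀: μ₀ = (μ_n·τ_n − τ_data·x̄)/τ₀ = (7.4404·0.305145 − 0.288858·8.7) / 0.016287 = -0.242664/0.016287 ≈ -14.9.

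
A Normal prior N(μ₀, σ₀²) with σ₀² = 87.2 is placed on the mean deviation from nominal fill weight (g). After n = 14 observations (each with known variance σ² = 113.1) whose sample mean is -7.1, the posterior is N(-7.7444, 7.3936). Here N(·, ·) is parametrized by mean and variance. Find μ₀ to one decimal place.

μ₀ = -14.7

The posterior mean is a precision-weighted average: μ_n = (τ₀μ₀ + τ_data·x̄)/(τ₀+τ_data), with τ₀=1/σ₀² and τ_data=n/σ².
Here τ₀ = 1/87.2 = 0.011468 and τ_data = 14/113.1 = 0.123784, so τ_n = 0.135252.
Rearranging for μ₀: μ₀ = (μ_n·τ_n − τ_data·x̄)/τ₀ = (-7.7444·0.135252 − 0.123784·-7.1) / 0.011468 = -0.168579/0.011468 ≈ -14.7.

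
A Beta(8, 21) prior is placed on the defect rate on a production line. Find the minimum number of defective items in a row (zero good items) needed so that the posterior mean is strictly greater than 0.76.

k = 59

After k defective items and 0 good items the posterior is Beta(8+k, 21), with mean (8+k)/(8+21+k).
Set (8+k)/(29+k) > 0.76 and solve: k > (0.76·29 − 8)/(1 − 0.76) = 58.500.
The smallest integer exceeding 58.500 is 59, and checking k=59: (67)/(88) = 0.7614 > 0.76.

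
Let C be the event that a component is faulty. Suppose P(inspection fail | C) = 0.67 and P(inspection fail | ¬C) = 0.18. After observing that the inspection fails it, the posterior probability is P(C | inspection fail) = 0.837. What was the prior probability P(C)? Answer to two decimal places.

P(C) = 0.58

In odds form, posterior odds = prior odds × likelihood ratio, so prior odds = posterior odds ÷ LR.
Posterior odds = 0.837/(1−0.837) = 5.1350. LR = 0.67/0.18 = 3.7222.
Prior odds = 5.1350/3.7222 = 1.3796, so P(C) = 1.3796/(1+1.3796) ≈ 0.58.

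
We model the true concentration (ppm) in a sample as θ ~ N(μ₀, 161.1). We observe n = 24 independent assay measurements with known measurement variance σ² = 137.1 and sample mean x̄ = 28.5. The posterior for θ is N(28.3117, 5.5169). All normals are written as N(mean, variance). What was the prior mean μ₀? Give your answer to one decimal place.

The posterior mean is a precision-weighted average: μ_n = (τ₀μ₀ + τ_data·x̄)/(τ₀+τ_data), with τ₀=1/σ₀² and τ_data=n/σ².
Here τ₀ = 1/161.1 = 0.006207 and τ_data = 24/137.1 = 0.175055, so τ_n = 0.181262.
Rearranging for μ₀: μ₀ = (μ_n·τ_n − τ_data·x̄)/τ₀ = (28.3117·0.181262 − 0.175055·28.5) / 0.006207 = 0.142768/0.006207 ≈ 23.0.

μ₀ = 23.0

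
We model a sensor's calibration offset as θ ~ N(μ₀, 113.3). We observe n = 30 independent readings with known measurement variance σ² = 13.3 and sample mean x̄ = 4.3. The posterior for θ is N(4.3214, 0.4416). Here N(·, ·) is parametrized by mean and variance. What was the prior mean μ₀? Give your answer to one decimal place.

μ₀ = 9.8

The posterior mean is a precision-weighted average: μ_n = (τ₀μ₀ + τ_data·x̄)/(τ₀+τ_data), with τ₀=1/σ₀² and τ_data=n/σ².
Here τ₀ = 1/113.3 = 0.008826 and τ_data = 30/13.3 = 2.255639, so τ_n = 2.264465.
Rearranging for μ₀: μ₀ = (μ_n·τ_n − τ_data·x̄)/τ₀ = (4.3214·2.264465 − 2.255639·4.3) / 0.008826 = 0.086411/0.008826 ≈ 9.8.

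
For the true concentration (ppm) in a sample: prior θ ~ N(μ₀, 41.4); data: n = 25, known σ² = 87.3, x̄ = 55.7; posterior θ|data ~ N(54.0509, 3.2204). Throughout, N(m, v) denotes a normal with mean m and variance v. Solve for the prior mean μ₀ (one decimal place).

μ₀ = 34.5

The posterior mean is a precision-weighted average: μ_n = (τ₀μ₀ + τ_data·x̄)/(τ₀+τ_data), with τ₀=1/σ₀² and τ_data=n/σ².
Here τ₀ = 1/41.4 = 0.024155 and τ_data = 25/87.3 = 0.286369, so τ_n = 0.310524.
Rearranging for μ₀: μ₀ = (μ_n·τ_n − τ_data·x̄)/τ₀ = (54.0509·0.310524 − 0.286369·55.7) / 0.024155 = 0.833348/0.024155 ≈ 34.5.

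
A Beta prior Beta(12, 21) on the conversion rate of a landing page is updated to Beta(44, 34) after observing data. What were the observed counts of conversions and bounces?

32 conversions and 13 bounces

A Beta(α, β) prior with s successes and f failures in binomial data gives a Beta(α+s, β+f) posterior.
So s = 44 − 12 = 32 and f = 34 − 21 = 13.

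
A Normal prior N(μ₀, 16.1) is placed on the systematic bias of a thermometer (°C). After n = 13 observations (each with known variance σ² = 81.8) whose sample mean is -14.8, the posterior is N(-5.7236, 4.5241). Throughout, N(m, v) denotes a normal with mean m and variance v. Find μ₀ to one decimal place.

μ₀ = 17.5

With known observation variance, the Normal–Normal posterior has precision τ_n = τ₀ + n/σ² and mean μ_n = (τ₀μ₀ + (n/σ²)x̄)/τ_n.
Here τ₀ = 1/16.1 = 0.062112 and τ_data = 13/81.8 = 0.158924, so τ_n = 0.221036.
Rearranging for μ₀: μ₀ = (μ_n·τ_n − τ_data·x̄)/τ₀ = (-5.7236·0.221036 − 0.158924·-14.8) / 0.062112 = 1.086954/0.062112 ≈ 17.5.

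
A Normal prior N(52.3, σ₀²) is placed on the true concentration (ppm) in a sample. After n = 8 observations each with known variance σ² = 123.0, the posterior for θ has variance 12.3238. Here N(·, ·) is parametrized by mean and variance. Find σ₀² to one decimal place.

Posterior precision equals prior precision plus data precision: 1/σ_n² = 1/σ₀² + n/σ².
So 1/σ₀² = 1/12.3238 − 8/123.0 = 0.081144 − 0.065041 = 0.016103.
Hence σ₀² = 1/0.016103 ≈ 62.1.

σ₀² = 62.1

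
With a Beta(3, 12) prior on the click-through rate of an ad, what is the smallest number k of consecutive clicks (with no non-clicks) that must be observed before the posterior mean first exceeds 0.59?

After k clicks and 0 non-clicks the posterior is Beta(3+k, 12), with mean (3+k)/(3+12+k).
Set (3+k)/(15+k) > 0.59 and solve: k > (0.59·15 − 3)/(1 − 0.59) = 14.268.
The smallest integer exceeding 14.268 is 15.

k = 15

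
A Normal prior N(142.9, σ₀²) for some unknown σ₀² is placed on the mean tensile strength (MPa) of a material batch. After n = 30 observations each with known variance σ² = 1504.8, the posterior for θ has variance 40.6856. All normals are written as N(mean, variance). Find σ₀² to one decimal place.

σ₀² = 215.4

Posterior precision equals prior precision plus data precision: 1/σ_n² = 1/σ₀² + n/σ².
So 1/σ₀² = 1/40.6856 − 30/1504.8 = 0.024579 − 0.019936 = 0.004643.
Hence σ₀² = 1/0.004643 ≈ 215.4.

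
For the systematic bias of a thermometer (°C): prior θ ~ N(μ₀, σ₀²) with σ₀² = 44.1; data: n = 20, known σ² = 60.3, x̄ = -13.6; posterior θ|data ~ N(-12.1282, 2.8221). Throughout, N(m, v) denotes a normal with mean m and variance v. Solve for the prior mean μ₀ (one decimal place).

The posterior mean is a precision-weighted average: μ_n = (τ₀μ₀ + τ_data·x̄)/(τ₀+τ_data), with τ₀=1/σ₀² and τ_data=n/σ².
Here τ₀ = 1/44.1 = 0.022676 and τ_data = 20/60.3 = 0.331675, so τ_n = 0.354351.
Rearranging for μ₀: μ₀ = (μ_n·τ_n − τ_data·x̄)/τ₀ = (-12.1282·0.354351 − 0.331675·-13.6) / 0.022676 = 0.213140/0.022676 ≈ 9.4.

μ₀ = 9.4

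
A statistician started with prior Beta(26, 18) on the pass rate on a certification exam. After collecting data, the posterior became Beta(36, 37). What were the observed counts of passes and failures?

Beta is conjugate to the binomial likelihood: posterior = Beta(a+s, b+f).
So s = 36 − 26 = 10 and f = 37 − 18 = 19.

10 passes and 19 failures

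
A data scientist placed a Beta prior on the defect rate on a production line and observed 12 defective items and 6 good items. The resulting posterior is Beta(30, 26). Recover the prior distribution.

Under Beta–binomial conjugacy the posterior parameters are (a+s, b+f).
So a = 30 − 12 = 18 and b = 26 − 6 = 20.

Beta(18, 20)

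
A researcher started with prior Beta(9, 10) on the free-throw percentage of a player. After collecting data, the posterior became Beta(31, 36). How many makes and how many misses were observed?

22 makes and 26 misses

A Beta(a, b) prior with s successes and f failures in binomial data gives a Beta(a+s, b+f) posterior.
So s = 31 − 9 = 22 and f = 36 − 10 = 26.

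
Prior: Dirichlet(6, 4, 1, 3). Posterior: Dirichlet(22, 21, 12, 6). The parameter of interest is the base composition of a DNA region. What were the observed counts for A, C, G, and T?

counts (16, 17, 11, 3)

For a Dirichlet(α) prior with multinomial counts c, the posterior is Dirichlet(α + c) componentwise.
Counts are posterior − prior componentwise: 22−6=16, 21−4=17, 12−1=11, 6−3=3.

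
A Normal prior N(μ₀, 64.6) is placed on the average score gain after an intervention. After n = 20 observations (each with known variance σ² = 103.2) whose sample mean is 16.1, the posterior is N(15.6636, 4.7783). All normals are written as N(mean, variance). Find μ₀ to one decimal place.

The posterior mean is a precision-weighted average: μ_n = (τ₀μ₀ + τ_data·x̄)/(τ₀+τ_data), with τ₀=1/σ₀² and τ_data=n/σ².
Here τ₀ = 1/64.6 = 0.015480 and τ_data = 20/103.2 = 0.193798, so τ_n = 0.209278.
Rearranging for μ₀: μ₀ = (μ_n·τ_n − τ_data·x̄)/τ₀ = (15.6636·0.209278 − 0.193798·16.1) / 0.015480 = 0.157899/0.015480 ≈ 10.2.

μ₀ = 10.2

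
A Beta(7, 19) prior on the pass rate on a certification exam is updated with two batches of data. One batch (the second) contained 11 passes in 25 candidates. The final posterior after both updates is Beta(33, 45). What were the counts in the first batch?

15 passes and 12 failures

Because Beta–binomial updating is additive in the counts, the combined data contributed (α_post−α_prior, β_post−β_prior) successes and failures.
Total across both batches: 33−7=26 passes, 45−19=26 failures.
Subtract the second batch: 26−11=15 passes and 26−14=12 failures.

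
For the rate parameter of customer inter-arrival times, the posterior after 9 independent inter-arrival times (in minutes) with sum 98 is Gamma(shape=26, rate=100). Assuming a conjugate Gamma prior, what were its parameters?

Gamma–exponential conjugacy: posterior shape = α + n, posterior rate = β + Σtᵢ.
So α = 26 − 9 = 17 and β = 100 − 98 = 2.

Gamma(shape=17, rate=2)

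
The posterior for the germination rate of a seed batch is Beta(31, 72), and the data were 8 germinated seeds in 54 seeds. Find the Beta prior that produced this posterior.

Under Beta–binomial conjugacy the posterior parameters are (α+s, β+f).
So α = 31 − 8 = 23 and β = 72 − 46 = 26.

Beta(23, 26)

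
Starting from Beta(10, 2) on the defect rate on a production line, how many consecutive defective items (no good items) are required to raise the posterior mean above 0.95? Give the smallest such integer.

k = 29

After k defective items and 0 good items the posterior is Beta(10+k, 2), with mean (10+k)/(10+2+k).
Set (10+k)/(12+k) > 0.95 and solve: k > (0.95·12 − 10)/(1 − 0.95) = 28.000.
The smallest integer exceeding 28.000 is 29, and checking k=29: (39)/(41) = 0.9512 > 0.95.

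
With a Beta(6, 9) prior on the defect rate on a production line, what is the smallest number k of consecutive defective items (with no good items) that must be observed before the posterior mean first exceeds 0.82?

k = 36

After k defective items and 0 good items the posterior is Beta(6+k, 9), with mean (6+k)/(6+9+k).
Set (6+k)/(15+k) > 0.82 and solve: k > (0.82·15 − 6)/(1 − 0.82) = 35.000.
The smallest integer exceeding 35.000 is 36.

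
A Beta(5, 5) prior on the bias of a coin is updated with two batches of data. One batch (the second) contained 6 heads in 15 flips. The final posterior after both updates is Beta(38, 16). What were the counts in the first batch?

27 heads and 2 tails

Because Beta–binomial updating is additive in the counts, the combined data contributed (α_post−α_prior, β_post−β_prior) successes and failures.
Total across both batches: 38−5=33 heads, 16−5=11 tails.
Subtract the second batch: 33−6=27 heads and 11−9=2 tails.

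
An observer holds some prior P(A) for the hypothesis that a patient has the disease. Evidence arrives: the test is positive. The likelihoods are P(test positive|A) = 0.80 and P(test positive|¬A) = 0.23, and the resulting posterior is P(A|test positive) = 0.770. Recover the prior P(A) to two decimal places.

Bayes' rule in odds form gives O(A|E) = O(A)·[P(E|A)/P(E|¬A)], hence O(A) = O(A|E)/LR.
Posterior odds = 0.770/(1−0.770) = 3.3478. LR = 0.80/0.23 = 3.4783.
Prior odds = 3.3478/3.4783 = 0.9625, so P(A) = 0.9625/(1+0.9625) ≈ 0.49.

P(A) = 0.49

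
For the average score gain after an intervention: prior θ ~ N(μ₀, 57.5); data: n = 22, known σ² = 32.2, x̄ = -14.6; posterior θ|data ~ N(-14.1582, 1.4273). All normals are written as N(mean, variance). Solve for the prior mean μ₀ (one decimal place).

The posterior mean is a precision-weighted average: μ_n = (τ₀μ₀ + τ_data·x̄)/(τ₀+τ_data), with τ₀=1/σ₀² and τ_data=n/σ².
Here τ₀ = 1/57.5 = 0.017391 and τ_data = 22/32.2 = 0.683230, so τ_n = 0.700621.
Rearranging for μ₀: μ₀ = (μ_n·τ_n − τ_data·x̄)/τ₀ = (-14.1582·0.700621 − 0.683230·-14.6) / 0.017391 = 0.055626/0.017391 ≈ 3.2.

μ₀ = 3.2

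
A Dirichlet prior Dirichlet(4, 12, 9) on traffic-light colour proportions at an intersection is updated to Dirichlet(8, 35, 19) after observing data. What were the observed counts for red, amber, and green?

For a Dirichlet(α) prior with multinomial counts c, the posterior is Dirichlet(α + c) componentwise.
Counts are posterior − prior componentwise: 8−4=4, 35−12=23, 19−9=10.

counts (4, 23, 10)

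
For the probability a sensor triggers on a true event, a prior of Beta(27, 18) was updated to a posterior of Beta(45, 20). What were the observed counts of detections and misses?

Under Beta–binomial conjugacy the posterior parameters are (α+s, β+f).
Match parameters: s=45−27=18, f=20−18=2.

18 detections and 2 misses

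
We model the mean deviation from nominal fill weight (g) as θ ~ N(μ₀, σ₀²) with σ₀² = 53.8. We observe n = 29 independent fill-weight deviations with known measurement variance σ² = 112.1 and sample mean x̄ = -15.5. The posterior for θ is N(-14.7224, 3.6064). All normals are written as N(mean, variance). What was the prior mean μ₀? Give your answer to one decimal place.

μ₀ = -3.9

The posterior mean is a precision-weighted average: μ_n = (τ₀μ₀ + τ_data·x̄)/(τ₀+τ_data), with τ₀=1/σ₀² and τ_data=n/σ².
Here τ₀ = 1/53.8 = 0.018587 and τ_data = 29/112.1 = 0.258698, so τ_n = 0.277285.
Rearranging for μ₀: μ₀ = (μ_n·τ_n − τ_data·x̄)/τ₀ = (-14.7224·0.277285 − 0.258698·-15.5) / 0.018587 = -0.072482/0.018587 ≈ -3.9.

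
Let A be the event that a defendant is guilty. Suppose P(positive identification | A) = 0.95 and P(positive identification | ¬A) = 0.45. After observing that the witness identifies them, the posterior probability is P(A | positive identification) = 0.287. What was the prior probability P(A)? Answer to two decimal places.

Bayes' rule in odds form gives O(A|E) = O(A)·[P(E|A)/P(E|¬A)], hence O(A) = O(A|E)/LR.
Posterior odds = 0.287/(1−0.287) = 0.4025. LR = 0.95/0.45 = 2.1111.
Prior odds = 0.4025/2.1111 = 0.1907, so P(A) = 0.1907/(1+0.1907) ≈ 0.16.

P(A) = 0.16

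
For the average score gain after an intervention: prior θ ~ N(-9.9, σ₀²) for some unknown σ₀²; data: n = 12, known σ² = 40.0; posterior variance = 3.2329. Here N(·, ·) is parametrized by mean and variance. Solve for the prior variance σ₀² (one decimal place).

σ₀² = 107.3

Posterior precision equals prior precision plus data precision: 1/σ_n² = 1/σ₀² + n/σ².
So 1/σ₀² = 1/3.2329 − 12/40.0 = 0.309320 − 0.300000 = 0.009320.
Hence σ₀² = 1/0.009320 ≈ 107.3.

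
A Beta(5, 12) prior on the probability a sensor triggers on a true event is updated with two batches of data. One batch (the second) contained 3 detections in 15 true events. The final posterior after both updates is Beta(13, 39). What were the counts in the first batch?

5 detections and 15 misses

Sequential conjugate updates are equivalent to a single update on the pooled data, so total successes = posterior α − prior α and total failures = posterior β − prior β.
Total across both batches: 13−5=8 detections, 39−12=27 misses.
Subtract the second batch: 8−3=5 detections and 27−12=15 misses.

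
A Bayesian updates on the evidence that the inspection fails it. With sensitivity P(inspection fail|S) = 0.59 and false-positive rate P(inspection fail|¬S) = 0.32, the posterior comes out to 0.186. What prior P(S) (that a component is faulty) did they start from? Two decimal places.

In odds form, posterior odds = prior odds × likelihood ratio, so prior odds = posterior odds ÷ LR.
Posterior odds = 0.186/(1−0.186) = 0.2285. LR = 0.59/0.32 = 1.8437.
Prior odds = 0.2285/1.8437 = 0.1239, so P(S) = 0.1239/(1+0.1239) ≈ 0.11.

P(S) = 0.11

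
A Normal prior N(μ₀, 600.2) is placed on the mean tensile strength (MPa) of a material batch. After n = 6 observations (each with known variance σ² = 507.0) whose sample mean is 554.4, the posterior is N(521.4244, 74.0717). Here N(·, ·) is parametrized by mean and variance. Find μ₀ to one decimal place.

With known observation variance, the Normal–Normal posterior has precision τ_n = τ₀ + n/σ² and mean μ_n = (τ₀μ₀ + (n/σ²)x̄)/τ_n.
Here τ₀ = 1/600.2 = 0.001666 and τ_data = 6/507.0 = 0.011834, so τ_n = 0.013500.
Rearranging for μ₀: μ₀ = (μ_n·τ_n − τ_data·x̄)/τ₀ = (521.4244·0.013500 − 0.011834·554.4) / 0.001666 = 0.478460/0.001666 ≈ 287.2.

μ₀ = 287.2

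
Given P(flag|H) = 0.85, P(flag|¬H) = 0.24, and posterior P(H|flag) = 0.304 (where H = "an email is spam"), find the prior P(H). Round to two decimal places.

P(H) = 0.11

Bayes' rule in odds form gives O(H|E) = O(H)·[P(E|H)/P(E|¬H)], hence O(H) = O(H|E)/LR.
Posterior odds = 0.304/(1−0.304) = 0.4368. LR = 0.85/0.24 = 3.5417.
Prior odds = 0.4368/3.5417 = 0.1233, so P(H) = 0.1233/(1+0.1233) ≈ 0.11.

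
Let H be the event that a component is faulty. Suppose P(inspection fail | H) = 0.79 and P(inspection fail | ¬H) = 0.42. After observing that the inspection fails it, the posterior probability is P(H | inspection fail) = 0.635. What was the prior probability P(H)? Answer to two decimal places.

P(H) = 0.48

In odds form, posterior odds = prior odds × likelihood ratio, so prior odds = posterior odds ÷ LR.
Posterior odds = 0.635/(1−0.635) = 1.7397. LR = 0.79/0.42 = 1.8810.
Prior odds = 1.7397/1.8810 = 0.9249, so P(H) = 0.9249/(1+0.9249) ≈ 0.48.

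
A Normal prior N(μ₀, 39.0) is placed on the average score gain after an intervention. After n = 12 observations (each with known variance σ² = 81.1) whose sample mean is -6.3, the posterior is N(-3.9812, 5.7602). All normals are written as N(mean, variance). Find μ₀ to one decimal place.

The posterior mean is a precision-weighted average: μ_n = (τ₀μ₀ + τ_data·x̄)/(τ₀+τ_data), with τ₀=1/σ₀² and τ_data=n/σ².
Here τ₀ = 1/39.0 = 0.025641 and τ_data = 12/81.1 = 0.147965, so τ_n = 0.173606.
Rearranging for μ₀: μ₀ = (μ_n·τ_n − τ_data·x̄)/τ₀ = (-3.9812·0.173606 − 0.147965·-6.3) / 0.025641 = 0.241019/0.025641 ≈ 9.4.

μ₀ = 9.4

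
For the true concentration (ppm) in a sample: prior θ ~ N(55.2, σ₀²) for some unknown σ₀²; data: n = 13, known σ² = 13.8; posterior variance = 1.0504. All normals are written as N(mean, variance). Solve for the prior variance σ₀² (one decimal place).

For the Normal–Normal model with known σ², precisions add: τ_n = τ₀ + n/σ².
So 1/σ₀² = 1/1.0504 − 13/13.8 = 0.952018 − 0.942029 = 0.009989.
Hence σ₀² = 1/0.009989 ≈ 100.1.

σ₀² = 100.1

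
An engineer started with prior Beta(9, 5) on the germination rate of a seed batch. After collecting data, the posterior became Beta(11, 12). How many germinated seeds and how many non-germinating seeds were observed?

Under Beta–binomial conjugacy the posterior parameters are (a+s, b+f).
Match parameters: s=11−9=2, f=12−5=7.

2 germinated seeds and 7 non-germinating seeds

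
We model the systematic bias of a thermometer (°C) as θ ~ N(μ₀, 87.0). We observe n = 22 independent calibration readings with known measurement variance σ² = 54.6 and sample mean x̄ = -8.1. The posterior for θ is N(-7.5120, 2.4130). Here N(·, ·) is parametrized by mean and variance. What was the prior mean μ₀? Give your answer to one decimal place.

The posterior mean is a precision-weighted average: μ_n = (τ₀μ₀ + τ_data·x̄)/(τ₀+τ_data), with τ₀=1/σ₀² and τ_data=n/σ².
Here τ₀ = 1/87.0 = 0.011494 and τ_data = 22/54.6 = 0.402930, so τ_n = 0.414424.
Rearranging for μ₀: μ₀ = (μ_n·τ_n − τ_data·x̄)/τ₀ = (-7.5120·0.414424 − 0.402930·-8.1) / 0.011494 = 0.150580/0.011494 ≈ 13.1.

μ₀ = 13.1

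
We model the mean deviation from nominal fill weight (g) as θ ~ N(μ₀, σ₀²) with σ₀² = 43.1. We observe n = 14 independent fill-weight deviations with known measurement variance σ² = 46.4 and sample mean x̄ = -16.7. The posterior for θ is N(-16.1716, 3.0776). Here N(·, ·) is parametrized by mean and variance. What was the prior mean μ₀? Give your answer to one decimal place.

The posterior mean is a precision-weighted average: μ_n = (τ₀μ₀ + τ_data·x̄)/(τ₀+τ_data), with τ₀=1/σ₀² and τ_data=n/σ².
Here τ₀ = 1/43.1 = 0.023202 and τ_data = 14/46.4 = 0.301724, so τ_n = 0.324926.
Rearranging for μ₀: μ₀ = (μ_n·τ_n − τ_data·x̄)/τ₀ = (-16.1716·0.324926 − 0.301724·-16.7) / 0.023202 = -0.215783/0.023202 ≈ -9.3.

μ₀ = -9.3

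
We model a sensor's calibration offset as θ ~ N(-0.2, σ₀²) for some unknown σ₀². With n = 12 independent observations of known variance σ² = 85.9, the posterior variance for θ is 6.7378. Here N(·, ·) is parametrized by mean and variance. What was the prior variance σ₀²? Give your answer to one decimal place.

For the Normal–Normal model with known σ², precisions add: τ_n = τ₀ + n/σ².
So 1/σ₀² = 1/6.7378 − 12/85.9 = 0.148416 − 0.139697 = 0.008719.
Hence σ₀² = 1/0.008719 ≈ 114.7.

σ₀² = 114.7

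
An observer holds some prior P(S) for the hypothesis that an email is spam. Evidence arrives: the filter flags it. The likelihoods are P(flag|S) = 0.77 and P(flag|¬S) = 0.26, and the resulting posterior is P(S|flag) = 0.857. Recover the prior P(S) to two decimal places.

In odds form, posterior odds = prior odds × likelihood ratio, so prior odds = posterior odds ÷ LR.
Posterior odds = 0.857/(1−0.857) = 5.9930. LR = 0.77/0.26 = 2.9615.
Prior odds = 5.9930/2.9615 = 2.0236, so P(S) = 2.0236/(1+2.0236) ≈ 0.67.

P(S) = 0.67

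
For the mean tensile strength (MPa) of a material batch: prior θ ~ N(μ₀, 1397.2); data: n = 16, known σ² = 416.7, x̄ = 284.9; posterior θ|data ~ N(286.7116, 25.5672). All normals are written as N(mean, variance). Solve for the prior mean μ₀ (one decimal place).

μ₀ = 383.9

The posterior mean is a precision-weighted average: μ_n = (τ₀μ₀ + τ_data·x̄)/(τ₀+τ_data), with τ₀=1/σ₀² and τ_data=n/σ².
Here τ₀ = 1/1397.2 = 0.000716 and τ_data = 16/416.7 = 0.038397, so τ_n = 0.039113.
Rearranging for μ₀: μ₀ = (μ_n·τ_n − τ_data·x̄)/τ₀ = (286.7116·0.039113 − 0.038397·284.9) / 0.000716 = 0.274846/0.000716 ≈ 383.9.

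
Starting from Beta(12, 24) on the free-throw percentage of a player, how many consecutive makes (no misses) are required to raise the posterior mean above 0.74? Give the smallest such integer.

After k makes and 0 misses the posterior is Beta(12+k, 24), with mean (12+k)/(12+24+k).
Set (12+k)/(36+k) > 0.74 and solve: k > (0.74·36 − 12)/(1 − 0.74) = 56.308.
The smallest integer exceeding 56.308 is 57.

k = 57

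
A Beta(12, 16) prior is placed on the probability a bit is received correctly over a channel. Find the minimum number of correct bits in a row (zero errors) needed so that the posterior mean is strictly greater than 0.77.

k = 42

After k correct bits and 0 errors the posterior is Beta(12+k, 16), with mean (12+k)/(12+16+k).
Set (12+k)/(28+k) > 0.77 and solve: k > (0.77·28 − 12)/(1 − 0.77) = 41.565.
The smallest integer exceeding 41.565 is 42, and checking k=42: (54)/(70) = 0.7714 > 0.77.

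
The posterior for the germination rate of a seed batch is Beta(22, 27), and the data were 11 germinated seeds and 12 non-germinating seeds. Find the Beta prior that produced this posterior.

Under Beta–binomial conjugacy the posterior parameters are (a+s, b+f).
So a = 22 − 11 = 11 and b = 27 − 12 = 15.

Beta(11, 15)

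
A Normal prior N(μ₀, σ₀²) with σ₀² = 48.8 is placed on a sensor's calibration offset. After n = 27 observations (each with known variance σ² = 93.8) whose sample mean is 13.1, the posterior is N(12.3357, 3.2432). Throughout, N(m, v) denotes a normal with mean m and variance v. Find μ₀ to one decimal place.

With known observation variance, the Normal–Normal posterior has precision τ_n = τ₀ + n/σ² and mean μ_n = (τ₀μ₀ + (n/σ²)x̄)/τ_n.
Here τ₀ = 1/48.8 = 0.020492 and τ_data = 27/93.8 = 0.287846, so τ_n = 0.308338.
Rearranging for μ₀: μ₀ = (μ_n·τ_n − τ_data·x̄)/τ₀ = (12.3357·0.308338 − 0.287846·13.1) / 0.020492 = 0.032782/0.020492 ≈ 1.6.

μ₀ = 1.6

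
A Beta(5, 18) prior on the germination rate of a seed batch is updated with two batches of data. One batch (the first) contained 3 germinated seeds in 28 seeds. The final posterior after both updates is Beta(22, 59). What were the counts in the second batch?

Because Beta–binomial updating is additive in the counts, the combined data contributed (α_post−α_prior, β_post−β_prior) successes and failures.
Total across both batches: 22−5=17 germinated seeds, 59−18=41 non-germinating seeds.
Subtract the first batch: 17−3=14 germinated seeds and 41−25=16 non-germinating seeds.

14 germinated seeds and 16 non-germinating seeds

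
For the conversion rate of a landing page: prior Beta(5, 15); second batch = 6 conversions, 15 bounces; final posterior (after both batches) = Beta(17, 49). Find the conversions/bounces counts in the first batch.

Sequential conjugate updates are equivalent to a single update on the pooled data, so total successes = posterior α − prior α and total failures = posterior β − prior β.
Total across both batches: 17−5=12 conversions, 49−15=34 bounces.
Subtract the second batch: 12−6=6 conversions and 34−15=19 bounces.

6 conversions and 19 bounces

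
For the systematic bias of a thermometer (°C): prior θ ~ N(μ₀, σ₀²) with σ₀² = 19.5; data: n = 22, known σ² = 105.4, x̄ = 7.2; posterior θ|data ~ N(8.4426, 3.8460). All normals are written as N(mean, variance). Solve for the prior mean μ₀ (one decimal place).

With known observation variance, the Normal–Normal posterior has precision τ_n = τ₀ + n/σ² and mean μ_n = (τ₀μ₀ + (n/σ²)x̄)/τ_n.
Here τ₀ = 1/19.5 = 0.051282 and τ_data = 22/105.4 = 0.208729, so τ_n = 0.260011.
Rearranging for μ₀: μ₀ = (μ_n·τ_n − τ_data·x̄)/τ₀ = (8.4426·0.260011 − 0.208729·7.2) / 0.051282 = 0.692320/0.051282 ≈ 13.5.

μ₀ = 13.5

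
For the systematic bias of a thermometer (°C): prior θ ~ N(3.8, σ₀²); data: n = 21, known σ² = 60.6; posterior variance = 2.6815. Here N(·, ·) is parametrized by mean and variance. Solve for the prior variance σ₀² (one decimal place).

σ₀² = 37.9

For the Normal–Normal model with known σ², precisions add: τ_n = τ₀ + n/σ².
So 1/σ₀² = 1/2.6815 − 21/60.6 = 0.372926 − 0.346535 = 0.026391.
Hence σ₀² = 1/0.026391 ≈ 37.9.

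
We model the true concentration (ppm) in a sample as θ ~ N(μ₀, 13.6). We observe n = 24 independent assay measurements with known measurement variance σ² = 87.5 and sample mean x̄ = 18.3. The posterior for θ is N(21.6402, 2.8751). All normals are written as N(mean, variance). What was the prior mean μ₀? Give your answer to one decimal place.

μ₀ = 34.1

The posterior mean is a precision-weighted average: μ_n = (τ₀μ₀ + τ_data·x̄)/(τ₀+τ_data), with τ₀=1/σ₀² and τ_data=n/σ².
Here τ₀ = 1/13.6 = 0.073529 and τ_data = 24/87.5 = 0.274286, so τ_n = 0.347815.
Rearranging for μ₀: μ₀ = (μ_n·τ_n − τ_data·x̄)/τ₀ = (21.6402·0.347815 − 0.274286·18.3) / 0.073529 = 2.507352/0.073529 ≈ 34.1.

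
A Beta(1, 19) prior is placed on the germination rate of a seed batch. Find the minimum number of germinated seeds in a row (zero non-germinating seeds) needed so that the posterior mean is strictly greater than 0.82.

k = 86

After k germinated seeds and 0 non-germinating seeds the posterior is Beta(1+k, 19), with mean (1+k)/(1+19+k).
Set (1+k)/(20+k) > 0.82 and solve: k > (0.82·20 − 1)/(1 − 0.82) = 85.556.
The smallest integer exceeding 85.556 is 86, and checking k=86: (87)/(106) = 0.8208 > 0.82.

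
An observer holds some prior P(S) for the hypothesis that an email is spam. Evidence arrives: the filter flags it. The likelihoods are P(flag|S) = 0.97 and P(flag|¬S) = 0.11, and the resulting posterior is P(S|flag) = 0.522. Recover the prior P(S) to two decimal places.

Bayes' rule in odds form gives O(S|E) = O(S)·[P(E|S)/P(E|¬S)], hence O(S) = O(S|E)/LR.
Posterior odds = 0.522/(1−0.522) = 1.0921. LR = 0.97/0.11 = 8.8182.
Prior odds = 1.0921/8.8182 = 0.1238, so P(S) = 0.1238/(1+0.1238) ≈ 0.11.

P(S) = 0.11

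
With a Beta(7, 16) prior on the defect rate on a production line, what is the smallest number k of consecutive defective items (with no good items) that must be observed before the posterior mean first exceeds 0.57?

After k defective items and 0 good items the posterior is Beta(7+k, 16), with mean (7+k)/(7+16+k).
Set (7+k)/(23+k) > 0.57 and solve: k > (0.57·23 − 7)/(1 − 0.57) = 14.209.
The smallest integer exceeding 14.209 is 15, and checking k=15: (22)/(38) = 0.5789 > 0.57.

k = 15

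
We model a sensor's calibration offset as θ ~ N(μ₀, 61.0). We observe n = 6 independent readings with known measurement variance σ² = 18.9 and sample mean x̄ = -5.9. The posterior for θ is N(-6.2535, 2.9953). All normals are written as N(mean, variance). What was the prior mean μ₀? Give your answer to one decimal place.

With known observation variance, the Normal–Normal posterior has precision τ_n = τ₀ + n/σ² and mean μ_n = (τ₀μ₀ + (n/σ²)x̄)/τ_n.
Here τ₀ = 1/61.0 = 0.016393 and τ_data = 6/18.9 = 0.317460, so τ_n = 0.333853.
Rearranging for μ₀: μ₀ = (μ_n·τ_n − τ_data·x̄)/τ₀ = (-6.2535·0.333853 − 0.317460·-5.9) / 0.016393 = -0.214736/0.016393 ≈ -13.1.

μ₀ = -13.1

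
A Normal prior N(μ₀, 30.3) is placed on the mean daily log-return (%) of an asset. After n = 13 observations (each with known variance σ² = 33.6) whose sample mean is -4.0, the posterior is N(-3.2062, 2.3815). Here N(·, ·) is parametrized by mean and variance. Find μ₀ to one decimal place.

With known observation variance, the Normal–Normal posterior has precision τ_n = τ₀ + n/σ² and mean μ_n = (τ₀μ₀ + (n/σ²)x̄)/τ_n.
Here τ₀ = 1/30.3 = 0.033003 and τ_data = 13/33.6 = 0.386905, so τ_n = 0.419908.
Rearranging for μ₀: μ₀ = (μ_n·τ_n − τ_data·x̄)/τ₀ = (-3.2062·0.419908 − 0.386905·-4.0) / 0.033003 = 0.201311/0.033003 ≈ 6.1.

μ₀ = 6.1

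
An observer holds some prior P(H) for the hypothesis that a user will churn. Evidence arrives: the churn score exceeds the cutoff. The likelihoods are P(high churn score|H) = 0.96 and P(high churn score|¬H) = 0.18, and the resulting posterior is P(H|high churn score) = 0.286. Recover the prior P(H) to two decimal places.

In odds form, posterior odds = prior odds × likelihood ratio, so prior odds = posterior odds ÷ LR.
Posterior odds = 0.286/(1−0.286) = 0.4006. LR = 0.96/0.18 = 5.3333.
Prior odds = 0.4006/5.3333 = 0.0751, so P(H) = 0.0751/(1+0.0751) ≈ 0.07.

P(H) = 0.07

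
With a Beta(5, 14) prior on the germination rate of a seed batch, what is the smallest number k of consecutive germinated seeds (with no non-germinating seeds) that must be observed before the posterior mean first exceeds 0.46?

After k germinated seeds and 0 non-germinating seeds the posterior is Beta(5+k, 14), with mean (5+k)/(5+14+k).
Set (5+k)/(19+k) > 0.46 and solve: k > (0.46·19 − 5)/(1 − 0.46) = 6.926.
The smallest integer exceeding 6.926 is 7.

k = 7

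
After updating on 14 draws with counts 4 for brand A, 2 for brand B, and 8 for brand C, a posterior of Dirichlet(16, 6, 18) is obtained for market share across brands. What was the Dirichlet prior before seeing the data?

Dirichlet(12, 4, 10)

For a Dirichlet(α) prior with multinomial counts c, the posterior is Dirichlet(α + c) componentwise.
Subtract each count from the matching posterior parameter: 16−4=12, 6−2=4, 18−8=10.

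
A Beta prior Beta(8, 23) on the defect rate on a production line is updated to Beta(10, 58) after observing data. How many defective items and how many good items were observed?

2 defective items and 35 good items

Beta is conjugate to the binomial likelihood: posterior = Beta(α+s, β+f).
Match parameters: s=10−8=2, f=58−23=35.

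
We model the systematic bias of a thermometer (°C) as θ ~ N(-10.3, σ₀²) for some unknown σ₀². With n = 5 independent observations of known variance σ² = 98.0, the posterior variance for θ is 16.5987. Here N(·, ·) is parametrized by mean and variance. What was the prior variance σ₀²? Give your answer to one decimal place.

For the Normal–Normal model with known σ², precisions add: τ_n = τ₀ + n/σ².
So 1/σ₀² = 1/16.5987 − 5/98.0 = 0.060246 − 0.051020 = 0.009226.
Hence σ₀² = 1/0.009226 ≈ 108.4.

σ₀² = 108.4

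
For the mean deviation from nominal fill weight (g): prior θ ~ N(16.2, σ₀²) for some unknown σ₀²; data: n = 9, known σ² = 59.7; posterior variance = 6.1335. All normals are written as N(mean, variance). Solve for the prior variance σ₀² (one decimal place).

σ₀² = 81.4

For the Normal–Normal model with known σ², precisions add: τ_n = τ₀ + n/σ².
So 1/σ₀² = 1/6.1335 − 9/59.7 = 0.163039 − 0.150754 = 0.012285.
Hence σ₀² = 1/0.012285 ≈ 81.4.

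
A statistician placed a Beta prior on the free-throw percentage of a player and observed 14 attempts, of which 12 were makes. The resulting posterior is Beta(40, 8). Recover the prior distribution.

Under Beta–binomial conjugacy the posterior parameters are (a+s, b+f).
So a = 40 − 12 = 28 and b = 8 − 2 = 6.

Beta(28, 6)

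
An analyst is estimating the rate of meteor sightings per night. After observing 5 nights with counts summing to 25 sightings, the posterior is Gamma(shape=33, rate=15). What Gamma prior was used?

Gamma–Poisson conjugacy: posterior shape = α + Σxᵢ, posterior rate = β + n.
So α = 33 − 25 = 8 and β = 15 − 5 = 10.

Gamma(shape=8, rate=10)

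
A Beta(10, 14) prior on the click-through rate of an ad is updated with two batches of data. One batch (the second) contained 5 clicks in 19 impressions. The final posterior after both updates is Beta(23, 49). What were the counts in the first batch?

Because Beta–binomial updating is additive in the counts, the combined data contributed (α_post−α_prior, β_post−β_prior) successes and failures.
Total across both batches: 23−10=13 clicks, 49−14=35 non-clicks.
Subtract the second batch: 13−5=8 clicks and 35−14=21 non-clicks.

8 clicks and 21 non-clicks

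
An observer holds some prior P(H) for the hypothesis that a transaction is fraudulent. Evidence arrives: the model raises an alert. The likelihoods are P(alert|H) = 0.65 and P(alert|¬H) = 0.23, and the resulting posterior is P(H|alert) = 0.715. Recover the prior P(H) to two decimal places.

Bayes' rule in odds form gives O(H|E) = O(H)·[P(E|H)/P(E|¬H)], hence O(H) = O(H|E)/LR.
Posterior odds = 0.715/(1−0.715) = 2.5088. LR = 0.65/0.23 = 2.8261.
Prior odds = 2.5088/2.8261 = 0.8877, so P(H) = 0.8877/(1+0.8877) ≈ 0.47.

P(H) = 0.47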